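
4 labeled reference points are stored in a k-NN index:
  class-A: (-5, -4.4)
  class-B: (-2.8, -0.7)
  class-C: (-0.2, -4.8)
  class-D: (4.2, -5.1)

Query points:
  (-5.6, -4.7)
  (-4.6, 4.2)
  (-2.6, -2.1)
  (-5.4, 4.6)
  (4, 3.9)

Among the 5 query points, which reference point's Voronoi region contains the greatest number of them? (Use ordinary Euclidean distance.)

class-B

(-5.6, -4.7) — d² to each: class-A:0.45, class-B:23.84, class-C:29.17, class-D:96.2 → nearest is class-A
(-4.6, 4.2) — d² to each: class-A:74.12, class-B:27.25, class-C:100.36, class-D:163.93 → nearest is class-B
(-2.6, -2.1) — d² to each: class-A:11.05, class-B:2, class-C:13.05, class-D:55.24 → nearest is class-B
(-5.4, 4.6) — d² to each: class-A:81.16, class-B:34.85, class-C:115.4, class-D:186.25 → nearest is class-B
(4, 3.9) — d² to each: class-A:149.89, class-B:67.4, class-C:93.33, class-D:81.04 → nearest is class-B
Tally — class-A:1, class-B:4. class-B captures the most (4).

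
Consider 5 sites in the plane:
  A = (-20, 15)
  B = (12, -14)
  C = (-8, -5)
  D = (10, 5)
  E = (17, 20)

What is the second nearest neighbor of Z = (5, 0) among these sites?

C

Squared Euclidean distances:
|ZA|² = (5−(-20))² + (0−15)² = 625 + 225 = 850
|ZB|² = (5−12)² + (0−(-14))² = 49 + 196 = 245
|ZC|² = (5−(-8))² + (0−(-5))² = 169 + 25 = 194
|ZD|² = (5−10)² + (0−5)² = 25 + 25 = 50
|ZE|² = (5−17)² + (0−20)² = 144 + 400 = 544
Sorted ascending: D, C, B, … — the second-nearest is C.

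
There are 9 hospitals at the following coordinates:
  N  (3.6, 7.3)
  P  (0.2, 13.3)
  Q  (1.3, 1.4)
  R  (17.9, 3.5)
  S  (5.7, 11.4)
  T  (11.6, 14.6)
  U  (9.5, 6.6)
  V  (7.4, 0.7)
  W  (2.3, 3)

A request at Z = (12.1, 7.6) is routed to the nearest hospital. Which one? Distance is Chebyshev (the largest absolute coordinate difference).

d(Z,N) = max(8.5, 0.3) = 8.5
d(Z,P) = max(11.9, 5.7) = 11.9
d(Z,Q) = max(10.8, 6.2) = 10.8
d(Z,R) = max(5.8, 4.1) = 5.8
d(Z,S) = max(6.4, 3.8) = 6.4
d(Z,T) = max(0.5, 7) = 7
d(Z,U) = max(2.6, 1) = 2.6
d(Z,V) = max(4.7, 6.9) = 6.9
d(Z,W) = max(9.8, 4.6) = 9.8
The smallest is to U, so Z lies in the Voronoi region of U.

U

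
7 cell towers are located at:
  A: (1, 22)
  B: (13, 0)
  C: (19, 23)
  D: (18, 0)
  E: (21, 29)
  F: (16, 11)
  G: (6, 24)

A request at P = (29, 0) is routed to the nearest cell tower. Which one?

D

Squared Euclidean distances:
|PA|² = (29−1)² + (0−22)² = 784 + 484 = 1268
|PB|² = (29−13)² + (0−0)² = 256 + 0 = 256
|PC|² = (29−19)² + (0−23)² = 100 + 529 = 629
|PD|² = (29−18)² + (0−0)² = 121 + 0 = 121
|PE|² = (29−21)² + (0−29)² = 64 + 841 = 905
|PF|² = (29−16)² + (0−11)² = 169 + 121 = 290
|PG|² = (29−6)² + (0−24)² = 529 + 576 = 1105
The smallest is to D, so P lies in the Voronoi region of D.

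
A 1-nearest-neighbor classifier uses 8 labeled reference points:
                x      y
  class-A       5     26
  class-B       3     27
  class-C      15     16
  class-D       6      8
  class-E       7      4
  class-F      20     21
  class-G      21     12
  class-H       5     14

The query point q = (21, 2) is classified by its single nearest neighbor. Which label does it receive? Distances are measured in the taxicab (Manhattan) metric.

d(q, class-A) = |21−5| + |2−26| = 16 + 24 = 40
d(q, class-B) = |21−3| + |2−27| = 18 + 25 = 43
d(q, class-C) = |21−15| + |2−16| = 6 + 14 = 20
d(q, class-D) = |21−6| + |2−8| = 15 + 6 = 21
d(q, class-E) = |21−7| + |2−4| = 14 + 2 = 16
d(q, class-F) = |21−20| + |2−21| = 1 + 19 = 20
d(q, class-G) = |21−21| + |2−12| = 0 + 10 = 10
d(q, class-H) = |21−5| + |2−14| = 16 + 12 = 28
class-G is nearest.

class-G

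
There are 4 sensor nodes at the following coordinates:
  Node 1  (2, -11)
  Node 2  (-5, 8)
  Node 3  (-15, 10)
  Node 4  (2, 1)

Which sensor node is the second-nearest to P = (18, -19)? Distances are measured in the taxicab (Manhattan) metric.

Node 4

d(P, Node 1) = 16 + 8 = 24
d(P, Node 2) = 23 + 27 = 50
d(P, Node 3) = 33 + 29 = 62
d(P, Node 4) = 16 + 20 = 36
Sorted ascending: Node 1, Node 4, Node 2, … — the second-nearest is Node 4.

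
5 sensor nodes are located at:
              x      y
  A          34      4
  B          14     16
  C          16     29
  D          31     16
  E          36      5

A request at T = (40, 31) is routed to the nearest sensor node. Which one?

D

Since √ is increasing, it suffices to compare squared distances:
|TA|² = (40−34)² + (31−4)² = 36 + 729 = 765
|TB|² = (40−14)² + (31−16)² = 676 + 225 = 901
|TC|² = (40−16)² + (31−29)² = 576 + 4 = 580
|TD|² = (40−31)² + (31−16)² = 81 + 225 = 306
|TE|² = (40−36)² + (31−5)² = 16 + 676 = 692
D is nearest.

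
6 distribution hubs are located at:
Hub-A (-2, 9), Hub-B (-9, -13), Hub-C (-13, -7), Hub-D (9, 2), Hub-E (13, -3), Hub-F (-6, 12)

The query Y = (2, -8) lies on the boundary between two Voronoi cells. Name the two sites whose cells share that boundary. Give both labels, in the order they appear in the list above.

Squared distances from Y to each site:
d²(Y, Hub-A) = (2−(-2))² + (-8−9)² = 16 + 289 = 305
d²(Y, Hub-B) = (2−(-9))² + (-8−(-13))² = 121 + 25 = 146
d²(Y, Hub-C) = (2−(-13))² + (-8−(-7))² = 225 + 1 = 226
d²(Y, Hub-D) = (2−9)² + (-8−2)² = 49 + 100 = 149
d²(Y, Hub-E) = (2−13)² + (-8−(-3))² = 121 + 25 = 146
d²(Y, Hub-F) = (2−(-6))² + (-8−12)² = 64 + 400 = 464
Y is equidistant from Hub-B and Hub-E (both at squared distance 146), and every other site is strictly farther — so Y lies on the Hub-B–Hub-E Voronoi edge.

Hub-B and Hub-E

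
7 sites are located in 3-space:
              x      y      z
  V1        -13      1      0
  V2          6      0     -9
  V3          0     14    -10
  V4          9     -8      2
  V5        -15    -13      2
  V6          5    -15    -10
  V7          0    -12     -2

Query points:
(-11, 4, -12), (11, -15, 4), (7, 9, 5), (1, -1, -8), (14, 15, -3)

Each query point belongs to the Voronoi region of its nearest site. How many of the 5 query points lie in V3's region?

1

(-11, 4, -12) — d² to each: V1:157, V2:314, V3:225, V4:740, V5:501, V6:621, V7:477 → nearest is V1
(11, -15, 4) — d² to each: V1:848, V2:419, V3:1158, V4:57, V5:684, V6:232, V7:166 → nearest is V4
(7, 9, 5) — d² to each: V1:489, V2:278, V3:299, V4:302, V5:977, V6:805, V7:539 → nearest is V2
(1, -1, -8) — d² to each: V1:264, V2:27, V3:230, V4:213, V5:500, V6:216, V7:158 → nearest is V2
(14, 15, -3) — d² to each: V1:934, V2:325, V3:246, V4:579, V5:1650, V6:1030, V7:926 → nearest is V3
1 of the 5 points has V3 as nearest.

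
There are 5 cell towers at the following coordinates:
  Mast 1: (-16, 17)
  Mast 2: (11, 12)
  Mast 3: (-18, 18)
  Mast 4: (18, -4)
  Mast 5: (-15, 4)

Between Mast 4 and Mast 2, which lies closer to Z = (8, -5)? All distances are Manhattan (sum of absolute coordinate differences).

Mast 4

d(Z, Mast 4) = |8−18| + |-5−(-4)| = 10 + 1 = 11
d(Z, Mast 2) = |8−11| + |-5−12| = 3 + 17 = 20
11 < 20, so Mast 4 is closer.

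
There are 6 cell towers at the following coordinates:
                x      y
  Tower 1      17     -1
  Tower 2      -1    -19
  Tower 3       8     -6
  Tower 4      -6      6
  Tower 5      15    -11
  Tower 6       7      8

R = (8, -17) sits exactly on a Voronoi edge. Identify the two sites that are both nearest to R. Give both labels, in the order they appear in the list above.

Squared distances from R to each site:
d²(R, Tower 1) = (8−17)² + (-17−(-1))² = 81 + 256 = 337
d²(R, Tower 2) = (8−(-1))² + (-17−(-19))² = 81 + 4 = 85
d²(R, Tower 3) = (8−8)² + (-17−(-6))² = 0 + 121 = 121
d²(R, Tower 4) = (8−(-6))² + (-17−6)² = 196 + 529 = 725
d²(R, Tower 5) = (8−15)² + (-17−(-11))² = 49 + 36 = 85
d²(R, Tower 6) = (8−7)² + (-17−8)² = 1 + 625 = 626
R is equidistant from Tower 2 and Tower 5 (both at squared distance 85), and every other site is strictly farther — so R lies on the Tower 2–Tower 5 Voronoi edge.

Tower 2 and Tower 5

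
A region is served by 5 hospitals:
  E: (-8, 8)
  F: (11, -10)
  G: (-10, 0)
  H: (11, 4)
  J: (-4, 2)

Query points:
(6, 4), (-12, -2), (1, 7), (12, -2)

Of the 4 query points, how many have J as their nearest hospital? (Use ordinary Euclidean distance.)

1

(6, 4) — d² to each: E:212, F:221, G:272, H:25, J:104 → nearest is H
(-12, -2) — d² to each: E:116, F:593, G:8, H:565, J:80 → nearest is G
(1, 7) — d² to each: E:82, F:389, G:170, H:109, J:50 → nearest is J
(12, -2) — d² to each: E:500, F:65, G:488, H:37, J:272 → nearest is H
1 of the 4 points has J as nearest.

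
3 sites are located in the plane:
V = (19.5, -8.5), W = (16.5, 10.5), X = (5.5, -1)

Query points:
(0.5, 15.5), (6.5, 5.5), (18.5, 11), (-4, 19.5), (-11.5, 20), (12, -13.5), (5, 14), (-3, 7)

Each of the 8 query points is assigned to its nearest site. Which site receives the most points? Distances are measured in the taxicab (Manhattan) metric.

(0.5, 15.5) — d to each: V:43, W:21, X:21.5 → nearest is W
(6.5, 5.5) — d to each: V:27, W:15, X:7.5 → nearest is X
(18.5, 11) — d to each: V:20.5, W:2.5, X:25 → nearest is W
(-4, 19.5) — d to each: V:51.5, W:29.5, X:30 → nearest is W
(-11.5, 20) — d to each: V:59.5, W:37.5, X:38 → nearest is W
(12, -13.5) — d to each: V:12.5, W:28.5, X:19 → nearest is V
(5, 14) — d to each: V:37, W:15, X:15.5 → nearest is W
(-3, 7) — d to each: V:38, W:23, X:16.5 → nearest is X
Tally — V:1, W:5, X:2. W captures the most (5).

W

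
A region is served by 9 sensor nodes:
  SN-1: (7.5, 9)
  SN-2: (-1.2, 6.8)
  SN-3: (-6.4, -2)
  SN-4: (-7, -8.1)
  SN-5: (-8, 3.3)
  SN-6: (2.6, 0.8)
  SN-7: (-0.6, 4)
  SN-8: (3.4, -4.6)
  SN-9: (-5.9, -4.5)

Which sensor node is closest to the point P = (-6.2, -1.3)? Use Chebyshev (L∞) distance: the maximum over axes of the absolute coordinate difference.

SN-3

d(P, SN-1) = max(13.7, 10.3) = 13.7
d(P, SN-2) = max(5, 8.1) = 8.1
d(P, SN-3) = max(0.2, 0.7) = 0.7
d(P, SN-4) = max(0.8, 6.8) = 6.8
d(P, SN-5) = max(1.8, 4.6) = 4.6
d(P, SN-6) = max(8.8, 2.1) = 8.8
d(P, SN-7) = max(5.6, 5.3) = 5.6
d(P, SN-8) = max(9.6, 3.3) = 9.6
d(P, SN-9) = max(0.3, 3.2) = 3.2
The smallest is to SN-3, so P lies in the Voronoi region of SN-3.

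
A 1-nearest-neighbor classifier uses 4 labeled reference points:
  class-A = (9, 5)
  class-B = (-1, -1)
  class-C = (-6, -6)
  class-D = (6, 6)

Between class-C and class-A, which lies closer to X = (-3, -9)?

Compare squared distances:
d²(X, class-C) = (-3−(-6))² + (-9−(-6))² = 9 + 9 = 18
d²(X, class-A) = (-3−9)² + (-9−5)² = 144 + 196 = 340
18 < 340, so class-C is closer.

class-C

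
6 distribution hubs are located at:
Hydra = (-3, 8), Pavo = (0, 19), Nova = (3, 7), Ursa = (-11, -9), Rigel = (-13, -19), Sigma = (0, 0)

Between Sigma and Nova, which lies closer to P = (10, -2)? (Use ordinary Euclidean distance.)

Compare squared distances:
d²(P, Sigma) = (10−0)² + (-2−0)² = 100 + 4 = 104
d²(P, Nova) = (10−3)² + (-2−7)² = 49 + 81 = 130
104 < 130, so Sigma is closer.

Sigma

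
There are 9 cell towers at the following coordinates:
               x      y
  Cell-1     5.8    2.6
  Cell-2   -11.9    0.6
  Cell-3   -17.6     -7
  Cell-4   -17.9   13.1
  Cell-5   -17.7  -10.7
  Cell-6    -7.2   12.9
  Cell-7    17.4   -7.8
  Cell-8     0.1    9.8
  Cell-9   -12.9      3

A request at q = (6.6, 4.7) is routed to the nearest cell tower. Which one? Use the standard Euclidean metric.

Since √ is increasing, it suffices to compare squared distances:
d²(q, Cell-1) = (6.6−5.8)² + (4.7−2.6)² = 0.64 + 4.41 = 5.05
d²(q, Cell-2) = (6.6−(-11.9))² + (4.7−0.6)² = 342.25 + 16.81 = 359.06
d²(q, Cell-3) = (6.6−(-17.6))² + (4.7−(-7))² = 585.64 + 136.89 = 722.53
d²(q, Cell-4) = (6.6−(-17.9))² + (4.7−13.1)² = 600.25 + 70.56 = 670.81
d²(q, Cell-5) = (6.6−(-17.7))² + (4.7−(-10.7))² = 590.49 + 237.16 = 827.65
d²(q, Cell-6) = (6.6−(-7.2))² + (4.7−12.9)² = 190.44 + 67.24 = 257.68
d²(q, Cell-7) = (6.6−17.4)² + (4.7−(-7.8))² = 116.64 + 156.25 = 272.89
d²(q, Cell-8) = (6.6−0.1)² + (4.7−9.8)² = 42.25 + 26.01 = 68.26
d²(q, Cell-9) = (6.6−(-12.9))² + (4.7−3)² = 380.25 + 2.89 = 383.14
Cell-1 is nearest.

Cell-1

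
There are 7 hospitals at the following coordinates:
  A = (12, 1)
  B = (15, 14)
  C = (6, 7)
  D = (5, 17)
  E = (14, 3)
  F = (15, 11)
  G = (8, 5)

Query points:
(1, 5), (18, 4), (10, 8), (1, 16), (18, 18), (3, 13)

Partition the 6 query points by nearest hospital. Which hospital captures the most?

(1, 5) — d² to each: A:137, B:277, C:29, D:160, E:173, F:232, G:49 → nearest is C
(18, 4) — d² to each: A:45, B:109, C:153, D:338, E:17, F:58, G:101 → nearest is E
(10, 8) — d² to each: A:53, B:61, C:17, D:106, E:41, F:34, G:13 → nearest is G
(1, 16) — d² to each: A:346, B:200, C:106, D:17, E:338, F:221, G:170 → nearest is D
(18, 18) — d² to each: A:325, B:25, C:265, D:170, E:241, F:58, G:269 → nearest is B
(3, 13) — d² to each: A:225, B:145, C:45, D:20, E:221, F:148, G:89 → nearest is D
Tally — B:1, C:1, D:2, E:1, G:1. D captures the most (2).

D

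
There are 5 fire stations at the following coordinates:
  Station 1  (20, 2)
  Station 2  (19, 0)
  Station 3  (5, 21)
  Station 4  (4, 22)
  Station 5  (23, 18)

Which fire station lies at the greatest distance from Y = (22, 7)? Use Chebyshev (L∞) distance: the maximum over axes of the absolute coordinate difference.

d(Y, Station 1) = max(2, 5) = 5
d(Y, Station 2) = max(3, 7) = 7
d(Y, Station 3) = max(17, 14) = 17
d(Y, Station 4) = max(18, 15) = 18
d(Y, Station 5) = max(1, 11) = 11
The largest is to Station 4.

Station 4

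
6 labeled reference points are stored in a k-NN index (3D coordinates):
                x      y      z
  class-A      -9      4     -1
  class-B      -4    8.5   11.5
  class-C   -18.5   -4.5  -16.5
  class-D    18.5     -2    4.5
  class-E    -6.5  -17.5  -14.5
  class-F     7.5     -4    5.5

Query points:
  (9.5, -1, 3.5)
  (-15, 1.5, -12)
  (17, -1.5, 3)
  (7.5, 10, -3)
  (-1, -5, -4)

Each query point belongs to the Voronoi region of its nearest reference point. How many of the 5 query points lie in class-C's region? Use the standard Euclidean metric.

(9.5, -1, 3.5) — d² to each: class-A:387.5, class-B:336.5, class-C:1196.25, class-D:83, class-E:852.25, class-F:17 → nearest is class-F
(-15, 1.5, -12) — d² to each: class-A:163.25, class-B:722.25, class-C:68.5, class-D:1406.75, class-E:439.5, class-F:842.75 → nearest is class-C
(17, -1.5, 3) — d² to each: class-A:722.25, class-B:613.25, class-C:1649.5, class-D:4.75, class-E:1114.5, class-F:102.75 → nearest is class-D
(7.5, 10, -3) — d² to each: class-A:312.25, class-B:344.75, class-C:1068.5, class-D:321.25, class-E:1084.5, class-F:268.25 → nearest is class-F
(-1, -5, -4) — d² to each: class-A:154, class-B:431.5, class-C:462.75, class-D:461.5, class-E:296.75, class-F:163.5 → nearest is class-A
1 of the 5 points has class-C as nearest.

1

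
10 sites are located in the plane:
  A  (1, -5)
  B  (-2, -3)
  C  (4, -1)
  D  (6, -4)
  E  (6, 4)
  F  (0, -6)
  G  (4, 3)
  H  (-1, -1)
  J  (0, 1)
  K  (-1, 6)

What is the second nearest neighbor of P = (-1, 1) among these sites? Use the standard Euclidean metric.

Since √ is increasing, it suffices to compare squared distances:
|PA|² = (-1−1)² + (1−(-5))² = 4 + 36 = 40
|PB|² = (-1−(-2))² + (1−(-3))² = 1 + 16 = 17
|PC|² = (-1−4)² + (1−(-1))² = 25 + 4 = 29
|PD|² = (-1−6)² + (1−(-4))² = 49 + 25 = 74
|PE|² = (-1−6)² + (1−4)² = 49 + 9 = 58
|PF|² = (-1−0)² + (1−(-6))² = 1 + 49 = 50
|PG|² = (-1−4)² + (1−3)² = 25 + 4 = 29
|PH|² = (-1−(-1))² + (1−(-1))² = 0 + 4 = 4
|PJ|² = (-1−0)² + (1−1)² = 1 + 0 = 1
|PK|² = (-1−(-1))² + (1−6)² = 0 + 25 = 25
Sorted ascending: J, H, B, … — the second-nearest is H.

H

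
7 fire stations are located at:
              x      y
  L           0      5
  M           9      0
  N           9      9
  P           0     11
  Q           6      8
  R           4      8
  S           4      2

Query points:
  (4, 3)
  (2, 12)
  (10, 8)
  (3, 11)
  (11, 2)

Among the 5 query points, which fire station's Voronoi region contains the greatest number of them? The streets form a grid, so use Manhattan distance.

(4, 3) — d to each: L:6, M:8, N:11, P:12, Q:7, R:5, S:1 → nearest is S
(2, 12) — d to each: L:9, M:19, N:10, P:3, Q:8, R:6, S:12 → nearest is P
(10, 8) — d to each: L:13, M:9, N:2, P:13, Q:4, R:6, S:12 → nearest is N
(3, 11) — d to each: L:9, M:17, N:8, P:3, Q:6, R:4, S:10 → nearest is P
(11, 2) — d to each: L:14, M:4, N:9, P:20, Q:11, R:13, S:7 → nearest is M
Tally — M:1, N:1, P:2, S:1. P captures the most (2).

P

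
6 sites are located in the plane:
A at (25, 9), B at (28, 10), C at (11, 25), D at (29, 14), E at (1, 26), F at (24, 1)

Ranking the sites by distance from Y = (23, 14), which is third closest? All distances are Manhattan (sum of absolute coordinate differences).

d(Y,A) = |23−25| + |14−9| = 2 + 5 = 7
d(Y,B) = |23−28| + |14−10| = 5 + 4 = 9
d(Y,C) = |23−11| + |14−25| = 12 + 11 = 23
d(Y,D) = |23−29| + |14−14| = 6 + 0 = 6
d(Y,E) = |23−1| + |14−26| = 22 + 12 = 34
d(Y,F) = |23−24| + |14−1| = 1 + 13 = 14
Sorted ascending: D, A, B, F, … — the third-nearest is B.

B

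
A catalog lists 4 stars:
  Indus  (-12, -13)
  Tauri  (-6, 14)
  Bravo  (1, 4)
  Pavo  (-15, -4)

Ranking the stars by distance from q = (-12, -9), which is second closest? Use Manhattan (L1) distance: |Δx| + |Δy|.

d(q, Indus) = |-12−(-12)| + |-9−(-13)| = 0 + 4 = 4
d(q, Tauri) = |-12−(-6)| + |-9−14| = 6 + 23 = 29
d(q, Bravo) = |-12−1| + |-9−4| = 13 + 13 = 26
d(q, Pavo) = |-12−(-15)| + |-9−(-4)| = 3 + 5 = 8
Sorted ascending: Indus, Pavo, Bravo, … — the second-nearest is Pavo.

Pavo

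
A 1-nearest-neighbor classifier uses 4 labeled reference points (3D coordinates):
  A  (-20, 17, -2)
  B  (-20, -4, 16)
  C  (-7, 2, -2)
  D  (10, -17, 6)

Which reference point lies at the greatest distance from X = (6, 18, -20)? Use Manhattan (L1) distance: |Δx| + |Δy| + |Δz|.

d(X,A) = |6−(-20)| + |18−17| + |-20−(-2)| = 26 + 1 + 18 = 45
d(X,B) = |6−(-20)| + |18−(-4)| + |-20−16| = 26 + 22 + 36 = 84
d(X,C) = |6−(-7)| + |18−2| + |-20−(-2)| = 13 + 16 + 18 = 47
d(X,D) = |6−10| + |18−(-17)| + |-20−6| = 4 + 35 + 26 = 65
The largest is to B.

B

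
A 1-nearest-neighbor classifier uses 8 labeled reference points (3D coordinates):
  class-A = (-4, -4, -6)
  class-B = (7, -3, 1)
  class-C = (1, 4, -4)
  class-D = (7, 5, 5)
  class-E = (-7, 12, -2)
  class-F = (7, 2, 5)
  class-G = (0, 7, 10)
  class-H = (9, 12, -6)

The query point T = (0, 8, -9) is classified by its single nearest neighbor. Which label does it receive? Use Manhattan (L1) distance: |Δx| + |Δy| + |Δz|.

d(T, class-A) = |0−(-4)| + |8−(-4)| + |-9−(-6)| = 4 + 12 + 3 = 19
d(T, class-B) = |0−7| + |8−(-3)| + |-9−1| = 7 + 11 + 10 = 28
d(T, class-C) = |0−1| + |8−4| + |-9−(-4)| = 1 + 4 + 5 = 10
d(T, class-D) = |0−7| + |8−5| + |-9−5| = 7 + 3 + 14 = 24
d(T, class-E) = |0−(-7)| + |8−12| + |-9−(-2)| = 7 + 4 + 7 = 18
d(T, class-F) = |0−7| + |8−2| + |-9−5| = 7 + 6 + 14 = 27
d(T, class-G) = |0−0| + |8−7| + |-9−10| = 0 + 1 + 19 = 20
d(T, class-H) = |0−9| + |8−12| + |-9−(-6)| = 9 + 4 + 3 = 16
class-C is nearest.

class-C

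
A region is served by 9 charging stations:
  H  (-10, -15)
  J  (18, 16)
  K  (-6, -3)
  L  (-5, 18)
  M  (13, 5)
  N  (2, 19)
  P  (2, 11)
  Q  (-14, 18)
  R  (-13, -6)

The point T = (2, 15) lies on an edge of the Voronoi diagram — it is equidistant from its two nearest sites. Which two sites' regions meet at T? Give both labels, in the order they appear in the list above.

N and P

Squared distances from T to each site:
|TH|² = 144 + 900 = 1044
|TJ|² = 256 + 1 = 257
|TK|² = 64 + 324 = 388
|TL|² = 49 + 9 = 58
|TM|² = 121 + 100 = 221
|TN|² = 0 + 16 = 16
|TP|² = 0 + 16 = 16
|TQ|² = 256 + 9 = 265
|TR|² = 225 + 441 = 666
T is equidistant from N and P (both at squared distance 16), and every other site is strictly farther — so T lies on the N–P Voronoi edge.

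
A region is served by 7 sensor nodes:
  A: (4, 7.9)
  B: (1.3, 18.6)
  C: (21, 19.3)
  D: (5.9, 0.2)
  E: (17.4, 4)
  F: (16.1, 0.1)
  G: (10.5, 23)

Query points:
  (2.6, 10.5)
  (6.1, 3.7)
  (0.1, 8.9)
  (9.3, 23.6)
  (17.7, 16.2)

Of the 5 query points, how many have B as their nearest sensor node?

(2.6, 10.5) — d² to each: A:8.72, B:67.3, C:416, D:116.98, E:261.29, F:290.41, G:218.66 → nearest is A
(6.1, 3.7) — d² to each: A:22.05, B:245.05, C:465.37, D:12.29, E:127.78, F:112.96, G:391.85 → nearest is D
(0.1, 8.9) — d² to each: A:16.21, B:95.53, C:544.97, D:109.33, E:323.3, F:333.44, G:306.97 → nearest is A
(9.3, 23.6) — d² to each: A:274.58, B:89, C:155.38, D:559.12, E:449.77, F:598.49, G:1.8 → nearest is G
(17.7, 16.2) — d² to each: A:256.58, B:274.72, C:20.5, D:395.24, E:148.93, F:261.77, G:98.08 → nearest is C
0 of the 5 points have B as nearest.

0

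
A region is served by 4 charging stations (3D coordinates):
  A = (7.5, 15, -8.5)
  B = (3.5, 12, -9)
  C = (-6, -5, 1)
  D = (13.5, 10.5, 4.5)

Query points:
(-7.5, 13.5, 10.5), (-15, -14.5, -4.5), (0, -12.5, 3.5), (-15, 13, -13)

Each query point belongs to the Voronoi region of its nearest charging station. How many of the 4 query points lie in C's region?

3

(-7.5, 13.5, 10.5) — d² to each: A:588.25, B:503.5, C:434.75, D:486 → nearest is C
(-15, -14.5, -4.5) — d² to each: A:1392.5, B:1064.75, C:201.5, D:1518.25 → nearest is C
(0, -12.5, 3.5) — d² to each: A:956.5, B:768.75, C:98.5, D:712.25 → nearest is C
(-15, 13, -13) — d² to each: A:530.5, B:359.25, C:601, D:1124.75 → nearest is B
3 of the 4 points have C as nearest.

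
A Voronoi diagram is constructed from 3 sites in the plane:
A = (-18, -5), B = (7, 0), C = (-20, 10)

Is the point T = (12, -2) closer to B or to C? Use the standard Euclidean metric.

B

Compare squared distances:
|TB|² = (12−7)² + (-2−0)² = 25 + 4 = 29
|TC|² = (12−(-20))² + (-2−10)² = 1024 + 144 = 1168
29 < 1168, so B is closer.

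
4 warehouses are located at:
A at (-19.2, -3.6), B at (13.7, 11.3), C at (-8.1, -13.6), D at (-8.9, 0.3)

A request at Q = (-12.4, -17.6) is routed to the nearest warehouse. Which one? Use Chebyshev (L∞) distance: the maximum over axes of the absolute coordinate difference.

C

d(Q,A) = max(6.8, 14) = 14
d(Q,B) = max(26.1, 28.9) = 28.9
d(Q,C) = max(4.3, 4) = 4.3
d(Q,D) = max(3.5, 17.9) = 17.9
Minimum is at C.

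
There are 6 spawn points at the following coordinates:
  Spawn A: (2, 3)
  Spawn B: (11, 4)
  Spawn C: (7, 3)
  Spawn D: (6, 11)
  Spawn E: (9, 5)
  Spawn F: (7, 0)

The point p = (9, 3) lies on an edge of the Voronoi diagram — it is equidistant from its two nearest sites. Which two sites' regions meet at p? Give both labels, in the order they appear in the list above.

Squared distances from p to each site:
d²(p, Spawn A) = (9−2)² + (3−3)² = 49 + 0 = 49
d²(p, Spawn B) = (9−11)² + (3−4)² = 4 + 1 = 5
d²(p, Spawn C) = (9−7)² + (3−3)² = 4 + 0 = 4
d²(p, Spawn D) = (9−6)² + (3−11)² = 9 + 64 = 73
d²(p, Spawn E) = (9−9)² + (3−5)² = 0 + 4 = 4
d²(p, Spawn F) = (9−7)² + (3−0)² = 4 + 9 = 13
p is equidistant from Spawn C and Spawn E (both at squared distance 4), and every other site is strictly farther — so p lies on the Spawn C–Spawn E Voronoi edge.

Spawn C and Spawn E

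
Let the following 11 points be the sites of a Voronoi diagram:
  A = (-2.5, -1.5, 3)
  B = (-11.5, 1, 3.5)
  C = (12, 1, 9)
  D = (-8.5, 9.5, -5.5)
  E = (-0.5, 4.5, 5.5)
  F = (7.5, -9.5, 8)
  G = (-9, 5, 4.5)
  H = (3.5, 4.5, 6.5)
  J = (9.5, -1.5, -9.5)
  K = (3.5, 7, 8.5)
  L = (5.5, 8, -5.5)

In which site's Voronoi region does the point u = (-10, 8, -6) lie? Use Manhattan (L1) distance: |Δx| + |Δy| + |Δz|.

D

d(u,A) = |-10−(-2.5)| + |8−(-1.5)| + |-6−3| = 7.5 + 9.5 + 9 = 26
d(u,B) = |-10−(-11.5)| + |8−1| + |-6−3.5| = 1.5 + 7 + 9.5 = 18
d(u,C) = |-10−12| + |8−1| + |-6−9| = 22 + 7 + 15 = 44
d(u,D) = |-10−(-8.5)| + |8−9.5| + |-6−(-5.5)| = 1.5 + 1.5 + 0.5 = 3.5
d(u,E) = |-10−(-0.5)| + |8−4.5| + |-6−5.5| = 9.5 + 3.5 + 11.5 = 24.5
d(u,F) = |-10−7.5| + |8−(-9.5)| + |-6−8| = 17.5 + 17.5 + 14 = 49
d(u,G) = |-10−(-9)| + |8−5| + |-6−4.5| = 1 + 3 + 10.5 = 14.5
d(u,H) = |-10−3.5| + |8−4.5| + |-6−6.5| = 13.5 + 3.5 + 12.5 = 29.5
d(u,J) = |-10−9.5| + |8−(-1.5)| + |-6−(-9.5)| = 19.5 + 9.5 + 3.5 = 32.5
d(u,K) = |-10−3.5| + |8−7| + |-6−8.5| = 13.5 + 1 + 14.5 = 29
d(u,L) = |-10−5.5| + |8−8| + |-6−(-5.5)| = 15.5 + 0 + 0.5 = 16
Minimum is at D.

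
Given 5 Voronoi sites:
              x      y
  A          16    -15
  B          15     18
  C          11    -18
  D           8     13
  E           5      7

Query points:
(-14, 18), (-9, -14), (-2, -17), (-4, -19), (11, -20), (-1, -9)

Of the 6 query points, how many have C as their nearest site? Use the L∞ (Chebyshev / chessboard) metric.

(-14, 18) — d to each: A:33, B:29, C:36, D:22, E:19 → nearest is E
(-9, -14) — d to each: A:25, B:32, C:20, D:27, E:21 → nearest is C
(-2, -17) — d to each: A:18, B:35, C:13, D:30, E:24 → nearest is C
(-4, -19) — d to each: A:20, B:37, C:15, D:32, E:26 → nearest is C
(11, -20) — d to each: A:5, B:38, C:2, D:33, E:27 → nearest is C
(-1, -9) — d to each: A:17, B:27, C:12, D:22, E:16 → nearest is C
5 of the 6 points have C as nearest.

5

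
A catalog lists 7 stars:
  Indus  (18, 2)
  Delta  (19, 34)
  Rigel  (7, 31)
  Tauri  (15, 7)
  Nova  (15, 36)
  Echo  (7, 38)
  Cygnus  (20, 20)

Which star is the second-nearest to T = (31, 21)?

Delta

Since √ is increasing, it suffices to compare squared distances:
d²(T, Indus) = 169 + 361 = 530
d²(T, Delta) = 144 + 169 = 313
d²(T, Rigel) = 576 + 100 = 676
d²(T, Tauri) = 256 + 196 = 452
d²(T, Nova) = 256 + 225 = 481
d²(T, Echo) = 576 + 289 = 865
d²(T, Cygnus) = 121 + 1 = 122
Sorted ascending: Cygnus, Delta, Tauri, … — the second-nearest is Delta.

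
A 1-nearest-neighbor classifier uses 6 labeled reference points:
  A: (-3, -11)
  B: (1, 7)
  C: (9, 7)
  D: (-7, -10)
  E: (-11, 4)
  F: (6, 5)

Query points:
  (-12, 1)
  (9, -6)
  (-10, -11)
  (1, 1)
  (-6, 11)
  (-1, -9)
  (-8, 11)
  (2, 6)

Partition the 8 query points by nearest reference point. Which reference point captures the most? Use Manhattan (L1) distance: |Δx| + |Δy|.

B

(-12, 1) — d to each: A:21, B:19, C:27, D:16, E:4, F:22 → nearest is E
(9, -6) — d to each: A:17, B:21, C:13, D:20, E:30, F:14 → nearest is C
(-10, -11) — d to each: A:7, B:29, C:37, D:4, E:16, F:32 → nearest is D
(1, 1) — d to each: A:16, B:6, C:14, D:19, E:15, F:9 → nearest is B
(-6, 11) — d to each: A:25, B:11, C:19, D:22, E:12, F:18 → nearest is B
(-1, -9) — d to each: A:4, B:18, C:26, D:7, E:23, F:21 → nearest is A
(-8, 11) — d to each: A:27, B:13, C:21, D:22, E:10, F:20 → nearest is E
(2, 6) — d to each: A:22, B:2, C:8, D:25, E:15, F:5 → nearest is B
Tally — A:1, B:3, C:1, D:1, E:2. B captures the most (3).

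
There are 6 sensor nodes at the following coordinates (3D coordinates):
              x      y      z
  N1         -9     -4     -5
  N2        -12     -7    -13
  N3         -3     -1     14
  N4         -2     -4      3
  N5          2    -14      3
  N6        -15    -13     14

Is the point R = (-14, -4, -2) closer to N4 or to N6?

N4

Compare squared distances:
|RN4|² = (-14−(-2))² + (-4−(-4))² + (-2−3)² = 144 + 0 + 25 = 169
|RN6|² = (-14−(-15))² + (-4−(-13))² + (-2−14)² = 1 + 81 + 256 = 338
169 < 338, so N4 is closer.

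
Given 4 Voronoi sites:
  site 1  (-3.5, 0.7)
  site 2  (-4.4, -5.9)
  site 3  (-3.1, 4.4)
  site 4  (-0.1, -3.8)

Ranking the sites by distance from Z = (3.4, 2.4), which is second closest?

site 1

Squared Euclidean distances:
d²(Z, site 1) = (3.4−(-3.5))² + (2.4−0.7)² = 47.61 + 2.89 = 50.5
d²(Z, site 2) = (3.4−(-4.4))² + (2.4−(-5.9))² = 60.84 + 68.89 = 129.73
d²(Z, site 3) = (3.4−(-3.1))² + (2.4−4.4)² = 42.25 + 4 = 46.25
d²(Z, site 4) = (3.4−(-0.1))² + (2.4−(-3.8))² = 12.25 + 38.44 = 50.69
Sorted ascending: site 3, site 1, site 4, … — the second-nearest is site 1.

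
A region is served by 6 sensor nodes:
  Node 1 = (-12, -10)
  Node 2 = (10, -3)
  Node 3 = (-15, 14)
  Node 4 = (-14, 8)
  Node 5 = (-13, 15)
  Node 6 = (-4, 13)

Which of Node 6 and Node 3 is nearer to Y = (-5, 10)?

Node 6

Compare squared distances:
d²(Y, Node 6) = (-5−(-4))² + (10−13)² = 1 + 9 = 10
d²(Y, Node 3) = (-5−(-15))² + (10−14)² = 100 + 16 = 116
10 < 116, so Node 6 is closer.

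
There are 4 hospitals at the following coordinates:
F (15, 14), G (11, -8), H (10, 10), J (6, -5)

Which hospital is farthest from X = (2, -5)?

F

Since √ is increasing, it suffices to compare squared distances:
|XF|² = (2−15)² + (-5−14)² = 169 + 361 = 530
|XG|² = (2−11)² + (-5−(-8))² = 81 + 9 = 90
|XH|² = (2−10)² + (-5−10)² = 64 + 225 = 289
|XJ|² = (2−6)² + (-5−(-5))² = 16 + 0 = 16
The largest is to F.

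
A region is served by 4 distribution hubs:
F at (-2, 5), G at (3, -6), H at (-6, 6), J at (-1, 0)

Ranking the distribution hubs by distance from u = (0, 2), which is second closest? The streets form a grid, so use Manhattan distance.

d(u,F) = |0−(-2)| + |2−5| = 2 + 3 = 5
d(u,G) = |0−3| + |2−(-6)| = 3 + 8 = 11
d(u,H) = |0−(-6)| + |2−6| = 6 + 4 = 10
d(u,J) = |0−(-1)| + |2−0| = 1 + 2 = 3
Sorted ascending: J, F, H, … — the second-nearest is F.

F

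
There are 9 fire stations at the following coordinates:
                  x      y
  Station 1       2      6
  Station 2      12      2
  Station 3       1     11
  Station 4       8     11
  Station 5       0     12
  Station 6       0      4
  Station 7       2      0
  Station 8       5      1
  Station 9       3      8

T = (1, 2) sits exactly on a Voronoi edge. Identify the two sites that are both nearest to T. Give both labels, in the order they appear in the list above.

Squared distances from T to each site:
d²(T, Station 1) = (1−2)² + (2−6)² = 1 + 16 = 17
d²(T, Station 2) = (1−12)² + (2−2)² = 121 + 0 = 121
d²(T, Station 3) = (1−1)² + (2−11)² = 0 + 81 = 81
d²(T, Station 4) = (1−8)² + (2−11)² = 49 + 81 = 130
d²(T, Station 5) = (1−0)² + (2−12)² = 1 + 100 = 101
d²(T, Station 6) = (1−0)² + (2−4)² = 1 + 4 = 5
d²(T, Station 7) = (1−2)² + (2−0)² = 1 + 4 = 5
d²(T, Station 8) = (1−5)² + (2−1)² = 16 + 1 = 17
d²(T, Station 9) = (1−3)² + (2−8)² = 4 + 36 = 40
T is equidistant from Station 6 and Station 7 (both at squared distance 5), and every other site is strictly farther — so T lies on the Station 6–Station 7 Voronoi edge.

Station 6 and Station 7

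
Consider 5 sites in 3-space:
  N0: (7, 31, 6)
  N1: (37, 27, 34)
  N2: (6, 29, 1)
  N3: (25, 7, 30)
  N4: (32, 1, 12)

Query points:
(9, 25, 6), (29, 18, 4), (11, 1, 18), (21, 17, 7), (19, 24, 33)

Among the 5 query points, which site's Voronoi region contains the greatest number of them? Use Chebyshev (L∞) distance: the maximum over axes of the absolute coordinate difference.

(9, 25, 6) — d to each: N0:6, N1:28, N2:5, N3:24, N4:24 → nearest is N2
(29, 18, 4) — d to each: N0:22, N1:30, N2:23, N3:26, N4:17 → nearest is N4
(11, 1, 18) — d to each: N0:30, N1:26, N2:28, N3:14, N4:21 → nearest is N3
(21, 17, 7) — d to each: N0:14, N1:27, N2:15, N3:23, N4:16 → nearest is N0
(19, 24, 33) — d to each: N0:27, N1:18, N2:32, N3:17, N4:23 → nearest is N3
Tally — N0:1, N2:1, N3:2, N4:1. N3 captures the most (2).

N3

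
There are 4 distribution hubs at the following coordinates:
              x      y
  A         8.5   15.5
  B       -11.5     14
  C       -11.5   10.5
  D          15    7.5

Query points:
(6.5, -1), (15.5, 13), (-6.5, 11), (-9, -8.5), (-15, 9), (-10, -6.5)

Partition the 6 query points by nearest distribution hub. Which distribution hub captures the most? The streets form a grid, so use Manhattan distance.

C

(6.5, -1) — d to each: A:18.5, B:33, C:29.5, D:17 → nearest is D
(15.5, 13) — d to each: A:9.5, B:28, C:29.5, D:6 → nearest is D
(-6.5, 11) — d to each: A:19.5, B:8, C:5.5, D:25 → nearest is C
(-9, -8.5) — d to each: A:41.5, B:25, C:21.5, D:40 → nearest is C
(-15, 9) — d to each: A:30, B:8.5, C:5, D:31.5 → nearest is C
(-10, -6.5) — d to each: A:40.5, B:22, C:18.5, D:39 → nearest is C
Tally — C:4, D:2. C captures the most (4).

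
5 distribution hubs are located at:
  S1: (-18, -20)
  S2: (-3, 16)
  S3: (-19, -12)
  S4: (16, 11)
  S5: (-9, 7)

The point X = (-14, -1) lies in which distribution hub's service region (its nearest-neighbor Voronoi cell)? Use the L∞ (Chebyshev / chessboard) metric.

d(X,S1) = max(4, 19) = 19
d(X,S2) = max(11, 17) = 17
d(X,S3) = max(5, 11) = 11
d(X,S4) = max(30, 12) = 30
d(X,S5) = max(5, 8) = 8
The smallest is to S5, so X lies in the Voronoi region of S5.

S5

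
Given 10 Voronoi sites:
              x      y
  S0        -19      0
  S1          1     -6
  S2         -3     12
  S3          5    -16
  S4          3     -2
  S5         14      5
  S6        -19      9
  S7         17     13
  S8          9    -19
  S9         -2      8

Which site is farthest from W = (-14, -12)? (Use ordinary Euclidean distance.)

S7

Compare squared distances (the ordering matches that of the actual distances):
|WS0|² = 25 + 144 = 169
|WS1|² = 225 + 36 = 261
|WS2|² = 121 + 576 = 697
|WS3|² = 361 + 16 = 377
|WS4|² = 289 + 100 = 389
|WS5|² = 784 + 289 = 1073
|WS6|² = 25 + 441 = 466
|WS7|² = 961 + 625 = 1586
|WS8|² = 529 + 49 = 578
|WS9|² = 144 + 400 = 544
The largest is to S7.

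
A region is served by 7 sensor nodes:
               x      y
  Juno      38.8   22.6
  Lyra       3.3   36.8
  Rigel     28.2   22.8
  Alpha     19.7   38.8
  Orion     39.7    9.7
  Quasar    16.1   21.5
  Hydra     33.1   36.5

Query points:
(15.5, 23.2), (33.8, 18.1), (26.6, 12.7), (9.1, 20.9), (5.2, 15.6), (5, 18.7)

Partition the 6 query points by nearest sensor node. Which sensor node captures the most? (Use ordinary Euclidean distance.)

Quasar

(15.5, 23.2) — d² to each: Juno:543.25, Lyra:333.8, Rigel:161.45, Alpha:261, Orion:767.89, Quasar:3.25, Hydra:486.65 → nearest is Quasar
(33.8, 18.1) — d² to each: Juno:45.25, Lyra:1279.94, Rigel:53.45, Alpha:627.3, Orion:105.37, Quasar:324.85, Hydra:339.05 → nearest is Juno
(26.6, 12.7) — d² to each: Juno:246.85, Lyra:1123.7, Rigel:104.57, Alpha:728.82, Orion:180.61, Quasar:187.69, Hydra:608.69 → nearest is Rigel
(9.1, 20.9) — d² to each: Juno:884.98, Lyra:286.45, Rigel:368.42, Alpha:432.77, Orion:1061.8, Quasar:49.36, Hydra:819.36 → nearest is Quasar
(5.2, 15.6) — d² to each: Juno:1177.96, Lyra:453.05, Rigel:580.84, Alpha:748.49, Orion:1225.06, Quasar:153.62, Hydra:1215.22 → nearest is Quasar
(5, 18.7) — d² to each: Juno:1157.65, Lyra:330.5, Rigel:555.05, Alpha:620.1, Orion:1285.09, Quasar:131.05, Hydra:1106.45 → nearest is Quasar
Tally — Juno:1, Rigel:1, Quasar:4. Quasar captures the most (4).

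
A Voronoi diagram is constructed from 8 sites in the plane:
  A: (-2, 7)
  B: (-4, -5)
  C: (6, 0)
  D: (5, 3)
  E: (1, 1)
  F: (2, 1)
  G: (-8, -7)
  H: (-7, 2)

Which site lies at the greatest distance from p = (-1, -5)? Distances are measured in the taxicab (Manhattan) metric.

D

d(p,A) = 1 + 12 = 13
d(p,B) = 3 + 0 = 3
d(p,C) = 7 + 5 = 12
d(p,D) = 6 + 8 = 14
d(p,E) = 2 + 6 = 8
d(p,F) = 3 + 6 = 9
d(p,G) = 7 + 2 = 9
d(p,H) = 6 + 7 = 13
The largest is to D.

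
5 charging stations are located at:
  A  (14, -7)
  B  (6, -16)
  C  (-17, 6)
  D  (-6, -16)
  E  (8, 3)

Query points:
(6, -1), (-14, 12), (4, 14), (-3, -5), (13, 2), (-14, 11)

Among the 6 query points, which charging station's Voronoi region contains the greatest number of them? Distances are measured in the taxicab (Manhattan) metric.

(6, -1) — d to each: A:14, B:15, C:30, D:27, E:6 → nearest is E
(-14, 12) — d to each: A:47, B:48, C:9, D:36, E:31 → nearest is C
(4, 14) — d to each: A:31, B:32, C:29, D:40, E:15 → nearest is E
(-3, -5) — d to each: A:19, B:20, C:25, D:14, E:19 → nearest is D
(13, 2) — d to each: A:10, B:25, C:34, D:37, E:6 → nearest is E
(-14, 11) — d to each: A:46, B:47, C:8, D:35, E:30 → nearest is C
Tally — C:2, D:1, E:3. E captures the most (3).

E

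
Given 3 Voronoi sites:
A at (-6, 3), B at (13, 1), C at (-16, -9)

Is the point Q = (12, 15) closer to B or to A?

Compare squared distances:
|QB|² = (12−13)² + (15−1)² = 1 + 196 = 197
|QA|² = (12−(-6))² + (15−3)² = 324 + 144 = 468
197 < 468, so B is closer.

B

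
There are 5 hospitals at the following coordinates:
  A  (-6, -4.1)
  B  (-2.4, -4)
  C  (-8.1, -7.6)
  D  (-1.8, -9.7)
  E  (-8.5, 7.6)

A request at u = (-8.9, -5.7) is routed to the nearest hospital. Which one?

C

Squared Euclidean distances:
|uA|² = (-8.9−(-6))² + (-5.7−(-4.1))² = 8.41 + 2.56 = 10.97
|uB|² = (-8.9−(-2.4))² + (-5.7−(-4))² = 42.25 + 2.89 = 45.14
|uC|² = (-8.9−(-8.1))² + (-5.7−(-7.6))² = 0.64 + 3.61 = 4.25
|uD|² = (-8.9−(-1.8))² + (-5.7−(-9.7))² = 50.41 + 16 = 66.41
|uE|² = (-8.9−(-8.5))² + (-5.7−7.6)² = 0.16 + 176.89 = 177.05
The smallest is to C, so u lies in the Voronoi region of C.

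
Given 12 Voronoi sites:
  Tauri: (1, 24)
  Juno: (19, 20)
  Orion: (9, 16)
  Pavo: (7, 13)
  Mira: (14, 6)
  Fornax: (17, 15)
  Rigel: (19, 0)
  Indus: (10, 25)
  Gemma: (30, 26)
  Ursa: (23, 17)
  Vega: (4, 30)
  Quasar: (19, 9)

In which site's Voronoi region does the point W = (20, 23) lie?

Juno

Squared Euclidean distances:
d²(W, Tauri) = (20−1)² + (23−24)² = 361 + 1 = 362
d²(W, Juno) = (20−19)² + (23−20)² = 1 + 9 = 10
d²(W, Orion) = (20−9)² + (23−16)² = 121 + 49 = 170
d²(W, Pavo) = (20−7)² + (23−13)² = 169 + 100 = 269
d²(W, Mira) = (20−14)² + (23−6)² = 36 + 289 = 325
d²(W, Fornax) = (20−17)² + (23−15)² = 9 + 64 = 73
d²(W, Rigel) = (20−19)² + (23−0)² = 1 + 529 = 530
d²(W, Indus) = (20−10)² + (23−25)² = 100 + 4 = 104
d²(W, Gemma) = (20−30)² + (23−26)² = 100 + 9 = 109
d²(W, Ursa) = (20−23)² + (23−17)² = 9 + 36 = 45
d²(W, Vega) = (20−4)² + (23−30)² = 256 + 49 = 305
d²(W, Quasar) = (20−19)² + (23−9)² = 1 + 196 = 197
Juno is nearest.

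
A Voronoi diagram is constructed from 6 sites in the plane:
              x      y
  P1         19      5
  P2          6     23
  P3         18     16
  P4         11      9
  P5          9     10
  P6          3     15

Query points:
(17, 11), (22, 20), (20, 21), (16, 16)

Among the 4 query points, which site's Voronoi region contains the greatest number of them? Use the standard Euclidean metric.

(17, 11) — d² to each: P1:40, P2:265, P3:26, P4:40, P5:65, P6:212 → nearest is P3
(22, 20) — d² to each: P1:234, P2:265, P3:32, P4:242, P5:269, P6:386 → nearest is P3
(20, 21) — d² to each: P1:257, P2:200, P3:29, P4:225, P5:242, P6:325 → nearest is P3
(16, 16) — d² to each: P1:130, P2:149, P3:4, P4:74, P5:85, P6:170 → nearest is P3
Tally — P3:4. P3 captures the most (4).

P3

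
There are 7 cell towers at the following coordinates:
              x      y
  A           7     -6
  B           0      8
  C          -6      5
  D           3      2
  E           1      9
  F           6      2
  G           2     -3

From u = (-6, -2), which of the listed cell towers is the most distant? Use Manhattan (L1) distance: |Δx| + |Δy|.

E

d(u,A) = |-6−7| + |-2−(-6)| = 13 + 4 = 17
d(u,B) = |-6−0| + |-2−8| = 6 + 10 = 16
d(u,C) = |-6−(-6)| + |-2−5| = 0 + 7 = 7
d(u,D) = |-6−3| + |-2−2| = 9 + 4 = 13
d(u,E) = |-6−1| + |-2−9| = 7 + 11 = 18
d(u,F) = |-6−6| + |-2−2| = 12 + 4 = 16
d(u,G) = |-6−2| + |-2−(-3)| = 8 + 1 = 9
The largest is to E.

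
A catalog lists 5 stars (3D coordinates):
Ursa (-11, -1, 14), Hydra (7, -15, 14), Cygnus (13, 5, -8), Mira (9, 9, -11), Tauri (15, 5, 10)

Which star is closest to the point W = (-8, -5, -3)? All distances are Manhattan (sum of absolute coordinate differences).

Ursa

d(W, Ursa) = |-8−(-11)| + |-5−(-1)| + |-3−14| = 3 + 4 + 17 = 24
d(W, Hydra) = |-8−7| + |-5−(-15)| + |-3−14| = 15 + 10 + 17 = 42
d(W, Cygnus) = |-8−13| + |-5−5| + |-3−(-8)| = 21 + 10 + 5 = 36
d(W, Mira) = |-8−9| + |-5−9| + |-3−(-11)| = 17 + 14 + 8 = 39
d(W, Tauri) = |-8−15| + |-5−5| + |-3−10| = 23 + 10 + 13 = 46
Minimum is at Ursa.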